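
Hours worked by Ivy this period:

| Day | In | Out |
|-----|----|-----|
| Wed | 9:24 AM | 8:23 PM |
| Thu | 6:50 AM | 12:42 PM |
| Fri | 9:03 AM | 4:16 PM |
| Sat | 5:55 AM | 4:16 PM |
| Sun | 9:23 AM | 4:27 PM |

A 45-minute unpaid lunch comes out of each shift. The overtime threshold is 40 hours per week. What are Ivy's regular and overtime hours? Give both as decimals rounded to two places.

Regular 37.73 hours, overtime 0.00 hours

Wed: 9:24 AM–8:23 PM = 10 h 59 min; less 45 min break → 10 h 14 min
Thu: 6:50 AM–12:42 PM = 5 h 52 min; less 45 min break → 5 h 7 min
Fri: 9:03 AM–4:16 PM = 7 h 13 min; less 45 min break → 6 h 28 min
Sat: 5:55 AM–4:16 PM = 10 h 21 min; less 45 min break → 9 h 36 min
Sun: 9:23 AM–4:27 PM = 7 h 4 min; less 45 min break → 6 h 19 min
Total worked: 37 h 44 min = 37.73 h.
Threshold 40 h → overtime 0 h 0 min, regular 37 h 44 min.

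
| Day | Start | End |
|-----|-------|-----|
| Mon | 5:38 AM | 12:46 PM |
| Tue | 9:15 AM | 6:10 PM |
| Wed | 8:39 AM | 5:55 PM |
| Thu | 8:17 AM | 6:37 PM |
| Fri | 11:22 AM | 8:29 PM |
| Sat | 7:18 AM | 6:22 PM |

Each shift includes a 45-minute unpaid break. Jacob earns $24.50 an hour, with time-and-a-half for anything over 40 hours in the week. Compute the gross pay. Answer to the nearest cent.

Mon: 5:38 AM–12:46 PM = 7 h 8 min; less 45 min break → 6 h 23 min
Tue: 9:15 AM–6:10 PM = 8 h 55 min; less 45 min break → 8 h 10 min
Wed: 8:39 AM–5:55 PM = 9 h 16 min; less 45 min break → 8 h 31 min
Thu: 8:17 AM–6:37 PM = 10 h 20 min; less 45 min break → 9 h 35 min
Fri: 11:22 AM–8:29 PM = 9 h 7 min; less 45 min break → 8 h 22 min
Sat: 7:18 AM–6:22 PM = 11 h 4 min; less 45 min break → 10 h 19 min
Total worked: 51 h 20 min = 3080 min.
Regular 40 h 0 min = 2400 min at $24.50/h; overtime 11 h 20 min = 680 min at $36.75/h.
Pay = (2400 × $24.50 + 680 × $36.75) ÷ 60 = $1396.50.

$1396.50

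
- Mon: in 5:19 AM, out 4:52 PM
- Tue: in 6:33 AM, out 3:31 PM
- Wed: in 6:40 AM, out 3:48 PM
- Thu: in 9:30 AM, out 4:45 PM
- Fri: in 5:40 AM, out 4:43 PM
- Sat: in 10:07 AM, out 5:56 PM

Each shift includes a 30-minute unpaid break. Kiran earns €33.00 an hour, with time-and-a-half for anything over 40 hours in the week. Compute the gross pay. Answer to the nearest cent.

€1951.95

Mon: 5:19 AM–4:52 PM = 11 h 33 min; less 30 min break → 11 h 3 min
Tue: 6:33 AM–3:31 PM = 8 h 58 min; less 30 min break → 8 h 28 min
Wed: 6:40 AM–3:48 PM = 9 h 8 min; less 30 min break → 8 h 38 min
Thu: 9:30 AM–4:45 PM = 7 h 15 min; less 30 min break → 6 h 45 min
Fri: 5:40 AM–4:43 PM = 11 h 3 min; less 30 min break → 10 h 33 min
Sat: 10:07 AM–5:56 PM = 7 h 49 min; less 30 min break → 7 h 19 min
Total worked: 52 h 46 min = 3166 min.
Regular 40 h 0 min = 2400 min at €33.00/h; overtime 12 h 46 min = 766 min at €49.50/h.
Pay = (2400 × €33.00 + 766 × €49.50) ÷ 60 = €1951.95.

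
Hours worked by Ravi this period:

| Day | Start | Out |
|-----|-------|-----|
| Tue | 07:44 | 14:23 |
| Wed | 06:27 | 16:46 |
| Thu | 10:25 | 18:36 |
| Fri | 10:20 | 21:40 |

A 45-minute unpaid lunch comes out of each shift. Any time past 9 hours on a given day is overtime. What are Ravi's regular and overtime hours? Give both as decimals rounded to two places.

Tue: 07:44–14:23 = 6 h 39 min; less 45 min break → 5 h 54 min
Wed: 06:27–16:46 = 10 h 19 min; less 45 min break → 9 h 34 min
Thu: 10:25–18:36 = 8 h 11 min; less 45 min break → 7 h 26 min
Fri: 10:20–21:40 = 11 h 20 min; less 45 min break → 10 h 35 min
Tue reg 5 h 54 min / OT 0 h 0 min; Wed reg 9 h 0 min / OT 0 h 34 min; Thu reg 7 h 26 min / OT 0 h 0 min; Fri reg 9 h 0 min / OT 1 h 35 min.
Totals: regular 31 h 20 min, overtime 2 h 9 min.

Regular 31.33 hours, overtime 2.15 hours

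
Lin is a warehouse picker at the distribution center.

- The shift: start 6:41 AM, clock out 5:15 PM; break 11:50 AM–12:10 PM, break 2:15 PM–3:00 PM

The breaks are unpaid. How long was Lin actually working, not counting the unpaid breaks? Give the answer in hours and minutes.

9 h 29 min

The shift: 6:41 AM–5:15 PM = 10 h 34 min; less 65 min break → 9 h 29 min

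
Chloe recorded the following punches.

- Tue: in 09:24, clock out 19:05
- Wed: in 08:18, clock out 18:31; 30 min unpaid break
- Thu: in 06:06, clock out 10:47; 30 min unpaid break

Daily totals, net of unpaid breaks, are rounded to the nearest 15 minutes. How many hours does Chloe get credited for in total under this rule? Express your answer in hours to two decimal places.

Tue: 09:24–19:05 = 9 h 41 min → rounds to 9 h 45 min
Wed: 08:18–18:31 = 10 h 13 min − 30 min = 9 h 43 min → rounds to 9 h 45 min
Thu: 06:06–10:47 = 4 h 41 min − 30 min = 4 h 11 min → rounds to 4 h 15 min
Total credited: 23 h 45 min.

23.75 hours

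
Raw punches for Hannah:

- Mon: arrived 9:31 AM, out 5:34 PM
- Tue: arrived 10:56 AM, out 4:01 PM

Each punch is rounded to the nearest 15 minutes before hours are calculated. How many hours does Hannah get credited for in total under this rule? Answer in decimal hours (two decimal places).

13.00 hours

Mon: in 9:31 AM→9:30 AM, out 5:34 PM→5:30 PM; 8 h 0 min
Tue: in 10:56 AM→11:00 AM, out 4:01 PM→4:00 PM; 5 h 0 min
Total credited: 13 h 0 min.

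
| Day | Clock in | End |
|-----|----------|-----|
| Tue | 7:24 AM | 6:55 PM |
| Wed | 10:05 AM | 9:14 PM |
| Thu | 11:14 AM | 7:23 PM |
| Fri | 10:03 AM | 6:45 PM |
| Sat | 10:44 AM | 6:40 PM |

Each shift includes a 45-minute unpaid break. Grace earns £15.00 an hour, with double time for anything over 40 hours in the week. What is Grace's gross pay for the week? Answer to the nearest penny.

£711.00

Tue: 7:24 AM–6:55 PM = 11 h 31 min; less 45 min break → 10 h 46 min
Wed: 10:05 AM–9:14 PM = 11 h 9 min; less 45 min break → 10 h 24 min
Thu: 11:14 AM–7:23 PM = 8 h 9 min; less 45 min break → 7 h 24 min
Fri: 10:03 AM–6:45 PM = 8 h 42 min; less 45 min break → 7 h 57 min
Sat: 10:44 AM–6:40 PM = 7 h 56 min; less 45 min break → 7 h 11 min
Total worked: 43 h 42 min = 2622 min.
Regular 40 h 0 min = 2400 min at £15.00/h; overtime 3 h 42 min = 222 min at £30.00/h.
Pay = (2400 × £15.00 + 222 × £30.00) ÷ 60 = £711.00.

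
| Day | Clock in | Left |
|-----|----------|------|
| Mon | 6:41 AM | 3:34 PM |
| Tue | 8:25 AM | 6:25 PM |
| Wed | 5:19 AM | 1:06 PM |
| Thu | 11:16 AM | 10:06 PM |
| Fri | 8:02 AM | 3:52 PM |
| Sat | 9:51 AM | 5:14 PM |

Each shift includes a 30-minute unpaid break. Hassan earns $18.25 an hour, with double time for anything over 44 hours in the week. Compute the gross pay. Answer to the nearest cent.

Mon: 6:41 AM–3:34 PM = 8 h 53 min; less 30 min break → 8 h 23 min
Tue: 8:25 AM–6:25 PM = 10 h 0 min; less 30 min break → 9 h 30 min
Wed: 5:19 AM–1:06 PM = 7 h 47 min; less 30 min break → 7 h 17 min
Thu: 11:16 AM–10:06 PM = 10 h 50 min; less 30 min break → 10 h 20 min
Fri: 8:02 AM–3:52 PM = 7 h 50 min; less 30 min break → 7 h 20 min
Sat: 9:51 AM–5:14 PM = 7 h 23 min; less 30 min break → 6 h 53 min
Total worked: 49 h 43 min = 2983 min.
Regular 44 h 0 min = 2640 min at $18.25/h; overtime 5 h 43 min = 343 min at $36.50/h.
Pay = (2640 × $18.25 + 343 × $36.50) ÷ 60 = $1011.66.

$1011.66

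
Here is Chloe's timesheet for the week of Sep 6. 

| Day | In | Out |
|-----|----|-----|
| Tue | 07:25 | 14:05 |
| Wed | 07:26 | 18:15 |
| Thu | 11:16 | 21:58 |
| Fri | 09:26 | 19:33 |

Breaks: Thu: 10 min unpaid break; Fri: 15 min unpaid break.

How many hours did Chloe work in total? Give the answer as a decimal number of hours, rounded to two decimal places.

Tue: 07:25–14:05 = 6 h 40 min
Wed: 07:26–18:15 = 10 h 49 min
Thu: 11:16–21:58 = 10 h 42 min; less 10 min break → 10 h 32 min
Fri: 09:26–19:33 = 10 h 7 min; less 15 min break → 9 h 52 min
Total: 6 h 40 min + 10 h 49 min + 10 h 32 min + 9 h 52 min = 37 h 53 min.

37.88 hours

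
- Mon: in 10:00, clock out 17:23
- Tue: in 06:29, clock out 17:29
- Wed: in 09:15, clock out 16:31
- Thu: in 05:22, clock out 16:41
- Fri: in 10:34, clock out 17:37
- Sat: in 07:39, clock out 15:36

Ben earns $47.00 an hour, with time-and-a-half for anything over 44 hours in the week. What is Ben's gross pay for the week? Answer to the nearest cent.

$2629.65

Mon: 10:00–17:23 = 7 h 23 min
Tue: 06:29–17:29 = 11 h 0 min
Wed: 09:15–16:31 = 7 h 16 min
Thu: 05:22–16:41 = 11 h 19 min
Fri: 10:34–17:37 = 7 h 3 min
Sat: 07:39–15:36 = 7 h 57 min
Total worked: 51 h 58 min = 3118 min.
Regular 44 h 0 min = 2640 min at $47.00/h; overtime 7 h 58 min = 478 min at $70.50/h.
Pay = (2640 × $47.00 + 478 × $70.50) ÷ 60 = $2629.65.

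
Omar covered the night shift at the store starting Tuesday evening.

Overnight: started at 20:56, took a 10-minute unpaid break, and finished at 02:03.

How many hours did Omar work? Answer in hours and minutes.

4 h 57 min

Overnight: 20:56 → midnight = 3 h 4 min; midnight → 02:03 = 2 h 3 min; span 5 h 7 min; less 10 min break → 4 h 57 min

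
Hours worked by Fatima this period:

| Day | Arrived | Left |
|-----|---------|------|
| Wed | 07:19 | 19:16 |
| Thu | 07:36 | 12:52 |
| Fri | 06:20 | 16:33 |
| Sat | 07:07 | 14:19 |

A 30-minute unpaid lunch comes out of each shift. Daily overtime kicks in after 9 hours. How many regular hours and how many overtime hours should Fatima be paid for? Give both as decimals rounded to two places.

Regular 29.47 hours, overtime 3.17 hours

Wed: 07:19–19:16 = 11 h 57 min; less 30 min break → 11 h 27 min
Thu: 07:36–12:52 = 5 h 16 min; less 30 min break → 4 h 46 min
Fri: 06:20–16:33 = 10 h 13 min; less 30 min break → 9 h 43 min
Sat: 07:07–14:19 = 7 h 12 min; less 30 min break → 6 h 42 min
Wed reg 9 h 0 min / OT 2 h 27 min; Thu reg 4 h 46 min / OT 0 h 0 min; Fri reg 9 h 0 min / OT 0 h 43 min; Sat reg 6 h 42 min / OT 0 h 0 min.
Totals: regular 29 h 28 min, overtime 3 h 10 min.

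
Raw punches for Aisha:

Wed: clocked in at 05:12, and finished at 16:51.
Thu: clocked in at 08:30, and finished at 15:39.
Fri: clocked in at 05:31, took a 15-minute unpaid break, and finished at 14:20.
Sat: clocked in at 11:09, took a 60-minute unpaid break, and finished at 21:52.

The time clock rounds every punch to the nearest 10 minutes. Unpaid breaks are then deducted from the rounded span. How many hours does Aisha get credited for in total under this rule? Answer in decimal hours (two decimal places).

Wed: in 05:12→05:10, out 16:51→16:50; 11 h 40 min
Thu: in 08:30→08:30, out 15:39→15:40; 7 h 10 min
Fri: in 05:31→05:30, out 14:20→14:20; 8 h 50 min − 15 min = 8 h 35 min
Sat: in 11:09→11:10, out 21:52→21:50; 10 h 40 min − 60 min = 9 h 40 min
Total credited: 37 h 5 min.

37.08 hours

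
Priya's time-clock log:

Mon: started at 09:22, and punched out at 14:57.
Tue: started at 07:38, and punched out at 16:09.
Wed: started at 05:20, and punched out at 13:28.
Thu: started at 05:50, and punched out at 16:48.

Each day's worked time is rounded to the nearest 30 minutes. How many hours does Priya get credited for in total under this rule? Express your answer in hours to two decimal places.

33.00 hours

Mon: 09:22–14:57 = 5 h 35 min → rounds to 5 h 30 min
Tue: 07:38–16:09 = 8 h 31 min → rounds to 8 h 30 min
Wed: 05:20–13:28 = 8 h 8 min → rounds to 8 h 0 min
Thu: 05:50–16:48 = 10 h 58 min → rounds to 11 h 0 min
Total credited: 33 h 0 min.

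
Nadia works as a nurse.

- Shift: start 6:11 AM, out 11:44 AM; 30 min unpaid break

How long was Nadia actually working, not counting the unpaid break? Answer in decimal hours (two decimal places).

5.05 hours

Shift: 6:11 AM–11:44 AM = 5 h 33 min; less 30 min break → 5 h 3 min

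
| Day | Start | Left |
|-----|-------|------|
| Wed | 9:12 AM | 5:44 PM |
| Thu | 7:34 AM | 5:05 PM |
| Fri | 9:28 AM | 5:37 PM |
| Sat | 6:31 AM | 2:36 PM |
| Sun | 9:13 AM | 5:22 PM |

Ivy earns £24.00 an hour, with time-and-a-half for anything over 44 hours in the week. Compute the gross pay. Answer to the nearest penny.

£1018.40

Wed: 9:12 AM–5:44 PM = 8 h 32 min
Thu: 7:34 AM–5:05 PM = 9 h 31 min
Fri: 9:28 AM–5:37 PM = 8 h 9 min
Sat: 6:31 AM–2:36 PM = 8 h 5 min
Sun: 9:13 AM–5:22 PM = 8 h 9 min
Total worked: 42 h 26 min = 2546 min.
Regular 42 h 26 min = 2546 min at £24.00/h; overtime 0 h 0 min = 0 min at £36.00/h.
Pay = (2546 × £24.00 + 0 × £36.00) ÷ 60 = £1018.40.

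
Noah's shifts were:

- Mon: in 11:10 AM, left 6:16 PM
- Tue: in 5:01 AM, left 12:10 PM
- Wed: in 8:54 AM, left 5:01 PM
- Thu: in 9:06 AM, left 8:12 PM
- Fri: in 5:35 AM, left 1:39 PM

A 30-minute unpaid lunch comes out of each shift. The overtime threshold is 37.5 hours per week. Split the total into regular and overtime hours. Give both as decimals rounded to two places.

Mon: 11:10 AM–6:16 PM = 7 h 6 min; less 30 min break → 6 h 36 min
Tue: 5:01 AM–12:10 PM = 7 h 9 min; less 30 min break → 6 h 39 min
Wed: 8:54 AM–5:01 PM = 8 h 7 min; less 30 min break → 7 h 37 min
Thu: 9:06 AM–8:12 PM = 11 h 6 min; less 30 min break → 10 h 36 min
Fri: 5:35 AM–1:39 PM = 8 h 4 min; less 30 min break → 7 h 34 min
Total worked: 39 h 2 min = 39.03 h.
Threshold 37.5 h → overtime 1 h 32 min, regular 37 h 30 min.

Regular 37.50 hours, overtime 1.53 hours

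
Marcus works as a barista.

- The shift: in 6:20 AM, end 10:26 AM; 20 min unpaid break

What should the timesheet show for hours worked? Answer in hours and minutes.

3 h 46 min

The shift: 6:20 AM–10:26 AM = 4 h 6 min; less 20 min break → 3 h 46 min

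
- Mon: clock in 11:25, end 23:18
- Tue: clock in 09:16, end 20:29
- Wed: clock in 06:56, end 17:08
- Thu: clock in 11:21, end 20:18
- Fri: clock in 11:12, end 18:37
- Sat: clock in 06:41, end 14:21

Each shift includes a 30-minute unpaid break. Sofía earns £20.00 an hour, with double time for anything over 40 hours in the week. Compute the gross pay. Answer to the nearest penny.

£1373.33

Mon: 11:25–23:18 = 11 h 53 min; less 30 min break → 11 h 23 min
Tue: 09:16–20:29 = 11 h 13 min; less 30 min break → 10 h 43 min
Wed: 06:56–17:08 = 10 h 12 min; less 30 min break → 9 h 42 min
Thu: 11:21–20:18 = 8 h 57 min; less 30 min break → 8 h 27 min
Fri: 11:12–18:37 = 7 h 25 min; less 30 min break → 6 h 55 min
Sat: 06:41–14:21 = 7 h 40 min; less 30 min break → 7 h 10 min
Total worked: 54 h 20 min = 3260 min.
Regular 40 h 0 min = 2400 min at £20.00/h; overtime 14 h 20 min = 860 min at £40.00/h.
Pay = (2400 × £20.00 + 860 × £40.00) ÷ 60 = £1373.33.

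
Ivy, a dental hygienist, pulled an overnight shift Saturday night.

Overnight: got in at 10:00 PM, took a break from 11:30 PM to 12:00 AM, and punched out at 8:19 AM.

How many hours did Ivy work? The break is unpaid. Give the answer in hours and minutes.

9 h 49 min

Overnight: 10:00 PM → midnight = 2 h 0 min; midnight → 8:19 AM = 8 h 19 min; span 10 h 19 min; less 30 min break → 9 h 49 min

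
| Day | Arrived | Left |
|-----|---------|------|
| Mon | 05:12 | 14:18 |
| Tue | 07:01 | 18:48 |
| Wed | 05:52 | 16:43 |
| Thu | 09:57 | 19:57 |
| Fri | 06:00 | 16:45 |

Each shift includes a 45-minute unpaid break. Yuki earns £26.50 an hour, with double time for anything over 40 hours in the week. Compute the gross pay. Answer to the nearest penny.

£1522.87

Mon: 05:12–14:18 = 9 h 6 min; less 45 min break → 8 h 21 min
Tue: 07:01–18:48 = 11 h 47 min; less 45 min break → 11 h 2 min
Wed: 05:52–16:43 = 10 h 51 min; less 45 min break → 10 h 6 min
Thu: 09:57–19:57 = 10 h 0 min; less 45 min break → 9 h 15 min
Fri: 06:00–16:45 = 10 h 45 min; less 45 min break → 10 h 0 min
Total worked: 48 h 44 min = 2924 min.
Regular 40 h 0 min = 2400 min at £26.50/h; overtime 8 h 44 min = 524 min at £53.00/h.
Pay = (2400 × £26.50 + 524 × £53.00) ÷ 60 = £1522.87.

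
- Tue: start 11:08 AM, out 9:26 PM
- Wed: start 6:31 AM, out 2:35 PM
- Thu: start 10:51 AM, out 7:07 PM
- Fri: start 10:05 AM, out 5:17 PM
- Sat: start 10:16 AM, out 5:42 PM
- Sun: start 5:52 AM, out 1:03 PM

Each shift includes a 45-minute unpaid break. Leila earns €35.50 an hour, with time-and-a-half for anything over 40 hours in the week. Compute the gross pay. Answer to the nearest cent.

€1630.34

Tue: 11:08 AM–9:26 PM = 10 h 18 min; less 45 min break → 9 h 33 min
Wed: 6:31 AM–2:35 PM = 8 h 4 min; less 45 min break → 7 h 19 min
Thu: 10:51 AM–7:07 PM = 8 h 16 min; less 45 min break → 7 h 31 min
Fri: 10:05 AM–5:17 PM = 7 h 12 min; less 45 min break → 6 h 27 min
Sat: 10:16 AM–5:42 PM = 7 h 26 min; less 45 min break → 6 h 41 min
Sun: 5:52 AM–1:03 PM = 7 h 11 min; less 45 min break → 6 h 26 min
Total worked: 43 h 57 min = 2637 min.
Regular 40 h 0 min = 2400 min at €35.50/h; overtime 3 h 57 min = 237 min at €53.25/h.
Pay = (2400 × €35.50 + 237 × €53.25) ÷ 60 = €1630.34.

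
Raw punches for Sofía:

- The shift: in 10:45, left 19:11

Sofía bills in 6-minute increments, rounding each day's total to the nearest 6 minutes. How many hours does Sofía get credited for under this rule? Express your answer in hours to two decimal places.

The shift: 10:45–19:11 = 8 h 26 min → rounds to 8 h 24 min

8.40 hours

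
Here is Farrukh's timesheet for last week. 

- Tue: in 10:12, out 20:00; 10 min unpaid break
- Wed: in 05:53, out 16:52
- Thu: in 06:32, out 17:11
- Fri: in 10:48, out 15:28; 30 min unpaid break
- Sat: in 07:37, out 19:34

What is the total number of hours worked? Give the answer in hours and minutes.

47 h 23 min

Tue: 10:12–20:00 = 9 h 48 min; less 10 min break → 9 h 38 min
Wed: 05:53–16:52 = 10 h 59 min
Thu: 06:32–17:11 = 10 h 39 min
Fri: 10:48–15:28 = 4 h 40 min; less 30 min break → 4 h 10 min
Sat: 07:37–19:34 = 11 h 57 min
Total: 9 h 38 min + 10 h 59 min + 10 h 39 min + 4 h 10 min + 11 h 57 min = 47 h 23 min.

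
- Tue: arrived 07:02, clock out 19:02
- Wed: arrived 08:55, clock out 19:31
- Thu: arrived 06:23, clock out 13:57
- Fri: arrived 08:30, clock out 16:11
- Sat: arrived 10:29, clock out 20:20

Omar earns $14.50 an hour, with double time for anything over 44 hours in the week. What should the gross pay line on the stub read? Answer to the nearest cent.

$745.30

Tue: 07:02–19:02 = 12 h 0 min
Wed: 08:55–19:31 = 10 h 36 min
Thu: 06:23–13:57 = 7 h 34 min
Fri: 08:30–16:11 = 7 h 41 min
Sat: 10:29–20:20 = 9 h 51 min
Total worked: 47 h 42 min = 2862 min.
Regular 44 h 0 min = 2640 min at $14.50/h; overtime 3 h 42 min = 222 min at $29.00/h.
Pay = (2640 × $14.50 + 222 × $29.00) ÷ 60 = $745.30.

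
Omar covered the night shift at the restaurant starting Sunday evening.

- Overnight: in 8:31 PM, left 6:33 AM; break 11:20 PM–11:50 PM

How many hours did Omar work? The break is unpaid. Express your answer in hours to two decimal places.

9.53 hours

Overnight: 8:31 PM → midnight = 3 h 29 min; midnight → 6:33 AM = 6 h 33 min; span 10 h 2 min; less 30 min break → 9 h 32 min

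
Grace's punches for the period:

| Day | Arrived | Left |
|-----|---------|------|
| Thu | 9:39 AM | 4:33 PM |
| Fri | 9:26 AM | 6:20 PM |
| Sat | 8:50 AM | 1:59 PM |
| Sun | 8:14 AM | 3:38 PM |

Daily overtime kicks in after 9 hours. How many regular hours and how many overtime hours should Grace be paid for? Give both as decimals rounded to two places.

Thu: 9:39 AM–4:33 PM = 6 h 54 min
Fri: 9:26 AM–6:20 PM = 8 h 54 min
Sat: 8:50 AM–1:59 PM = 5 h 9 min
Sun: 8:14 AM–3:38 PM = 7 h 24 min
Thu reg 6 h 54 min / OT 0 h 0 min; Fri reg 8 h 54 min / OT 0 h 0 min; Sat reg 5 h 9 min / OT 0 h 0 min; Sun reg 7 h 24 min / OT 0 h 0 min.
Totals: regular 28 h 21 min, overtime 0 h 0 min.

Regular 28.35 hours, overtime 0.00 hours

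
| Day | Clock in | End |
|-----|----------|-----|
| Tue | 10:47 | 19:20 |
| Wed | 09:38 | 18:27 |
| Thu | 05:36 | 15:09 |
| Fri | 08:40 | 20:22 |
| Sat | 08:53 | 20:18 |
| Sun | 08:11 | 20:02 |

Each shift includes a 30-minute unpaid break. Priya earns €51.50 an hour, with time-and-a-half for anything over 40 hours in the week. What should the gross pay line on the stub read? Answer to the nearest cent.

€3518.74

Tue: 10:47–19:20 = 8 h 33 min; less 30 min break → 8 h 3 min
Wed: 09:38–18:27 = 8 h 49 min; less 30 min break → 8 h 19 min
Thu: 05:36–15:09 = 9 h 33 min; less 30 min break → 9 h 3 min
Fri: 08:40–20:22 = 11 h 42 min; less 30 min break → 11 h 12 min
Sat: 08:53–20:18 = 11 h 25 min; less 30 min break → 10 h 55 min
Sun: 08:11–20:02 = 11 h 51 min; less 30 min break → 11 h 21 min
Total worked: 58 h 53 min = 3533 min.
Regular 40 h 0 min = 2400 min at €51.50/h; overtime 18 h 53 min = 1133 min at €77.25/h.
Pay = (2400 × €51.50 + 1133 × €77.25) ÷ 60 = €3518.74.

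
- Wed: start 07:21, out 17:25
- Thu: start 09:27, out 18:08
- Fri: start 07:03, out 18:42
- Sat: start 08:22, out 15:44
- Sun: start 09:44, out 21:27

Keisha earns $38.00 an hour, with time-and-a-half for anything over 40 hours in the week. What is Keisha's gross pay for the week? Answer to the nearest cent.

$2060.55

Wed: 07:21–17:25 = 10 h 4 min
Thu: 09:27–18:08 = 8 h 41 min
Fri: 07:03–18:42 = 11 h 39 min
Sat: 08:22–15:44 = 7 h 22 min
Sun: 09:44–21:27 = 11 h 43 min
Total worked: 49 h 29 min = 2969 min.
Regular 40 h 0 min = 2400 min at $38.00/h; overtime 9 h 29 min = 569 min at $57.00/h.
Pay = (2400 × $38.00 + 569 × $57.00) ÷ 60 = $2060.55.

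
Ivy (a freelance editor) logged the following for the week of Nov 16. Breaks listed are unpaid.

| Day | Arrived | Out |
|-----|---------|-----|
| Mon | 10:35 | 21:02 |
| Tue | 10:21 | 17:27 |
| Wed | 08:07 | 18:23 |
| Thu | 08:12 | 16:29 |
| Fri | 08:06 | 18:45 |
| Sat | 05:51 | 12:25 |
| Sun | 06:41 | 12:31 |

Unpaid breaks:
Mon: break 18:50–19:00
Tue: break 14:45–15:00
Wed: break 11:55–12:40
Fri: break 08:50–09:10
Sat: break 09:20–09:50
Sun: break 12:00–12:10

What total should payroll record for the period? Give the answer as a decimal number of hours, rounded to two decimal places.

Mon: 10:35–21:02 = 10 h 27 min; less 10 min break → 10 h 17 min
Tue: 10:21–17:27 = 7 h 6 min; less 15 min break → 6 h 51 min
Wed: 08:07–18:23 = 10 h 16 min; less 45 min break → 9 h 31 min
Thu: 08:12–16:29 = 8 h 17 min
Fri: 08:06–18:45 = 10 h 39 min; less 20 min break → 10 h 19 min
Sat: 05:51–12:25 = 6 h 34 min; less 30 min break → 6 h 4 min
Sun: 06:41–12:31 = 5 h 50 min; less 10 min break → 5 h 40 min
Total: 10 h 17 min + 6 h 51 min + 9 h 31 min + 8 h 17 min + 10 h 19 min + 6 h 4 min + 5 h 40 min = 56 h 59 min.

56.98 hours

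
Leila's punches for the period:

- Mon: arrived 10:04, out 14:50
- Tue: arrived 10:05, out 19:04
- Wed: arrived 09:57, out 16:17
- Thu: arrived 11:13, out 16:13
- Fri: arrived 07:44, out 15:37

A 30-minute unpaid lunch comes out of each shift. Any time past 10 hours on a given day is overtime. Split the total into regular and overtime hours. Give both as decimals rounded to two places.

Regular 30.47 hours, overtime 0.00 hours

Mon: 10:04–14:50 = 4 h 46 min; less 30 min break → 4 h 16 min
Tue: 10:05–19:04 = 8 h 59 min; less 30 min break → 8 h 29 min
Wed: 09:57–16:17 = 6 h 20 min; less 30 min break → 5 h 50 min
Thu: 11:13–16:13 = 5 h 0 min; less 30 min break → 4 h 30 min
Fri: 07:44–15:37 = 7 h 53 min; less 30 min break → 7 h 23 min
Mon reg 4 h 16 min / OT 0 h 0 min; Tue reg 8 h 29 min / OT 0 h 0 min; Wed reg 5 h 50 min / OT 0 h 0 min; Thu reg 4 h 30 min / OT 0 h 0 min; Fri reg 7 h 23 min / OT 0 h 0 min.
Totals: regular 30 h 28 min, overtime 0 h 0 min.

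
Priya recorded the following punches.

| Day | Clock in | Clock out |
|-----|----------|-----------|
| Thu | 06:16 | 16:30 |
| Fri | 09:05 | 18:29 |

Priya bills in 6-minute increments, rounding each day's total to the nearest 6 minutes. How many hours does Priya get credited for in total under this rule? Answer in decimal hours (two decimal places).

Thu: 06:16–16:30 = 10 h 14 min → rounds to 10 h 12 min
Fri: 09:05–18:29 = 9 h 24 min → rounds to 9 h 24 min
Total credited: 19 h 36 min.

19.60 hours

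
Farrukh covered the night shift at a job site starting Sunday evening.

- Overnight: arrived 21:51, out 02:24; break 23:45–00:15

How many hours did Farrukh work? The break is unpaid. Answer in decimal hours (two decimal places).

Overnight: 21:51 → midnight = 2 h 9 min; midnight → 02:24 = 2 h 24 min; span 4 h 33 min; less 30 min break → 4 h 3 min

4.05 hours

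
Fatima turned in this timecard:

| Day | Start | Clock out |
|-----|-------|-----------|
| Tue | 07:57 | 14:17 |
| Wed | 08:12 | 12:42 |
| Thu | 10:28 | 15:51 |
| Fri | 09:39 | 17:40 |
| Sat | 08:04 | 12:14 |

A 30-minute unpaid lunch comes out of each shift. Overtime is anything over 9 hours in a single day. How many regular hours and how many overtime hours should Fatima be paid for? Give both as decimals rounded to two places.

Regular 25.90 hours, overtime 0.00 hours

Tue: 07:57–14:17 = 6 h 20 min; less 30 min break → 5 h 50 min
Wed: 08:12–12:42 = 4 h 30 min; less 30 min break → 4 h 0 min
Thu: 10:28–15:51 = 5 h 23 min; less 30 min break → 4 h 53 min
Fri: 09:39–17:40 = 8 h 1 min; less 30 min break → 7 h 31 min
Sat: 08:04–12:14 = 4 h 10 min; less 30 min break → 3 h 40 min
Tue reg 5 h 50 min / OT 0 h 0 min; Wed reg 4 h 0 min / OT 0 h 0 min; Thu reg 4 h 53 min / OT 0 h 0 min; Fri reg 7 h 31 min / OT 0 h 0 min; Sat reg 3 h 40 min / OT 0 h 0 min.
Totals: regular 25 h 54 min, overtime 0 h 0 min.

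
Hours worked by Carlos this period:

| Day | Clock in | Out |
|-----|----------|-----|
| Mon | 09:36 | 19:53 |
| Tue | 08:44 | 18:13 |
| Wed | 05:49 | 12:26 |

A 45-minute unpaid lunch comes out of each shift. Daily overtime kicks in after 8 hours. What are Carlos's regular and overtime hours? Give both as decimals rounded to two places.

Regular 21.87 hours, overtime 2.27 hours

Mon: 09:36–19:53 = 10 h 17 min; less 45 min break → 9 h 32 min
Tue: 08:44–18:13 = 9 h 29 min; less 45 min break → 8 h 44 min
Wed: 05:49–12:26 = 6 h 37 min; less 45 min break → 5 h 52 min
Mon reg 8 h 0 min / OT 1 h 32 min; Tue reg 8 h 0 min / OT 0 h 44 min; Wed reg 5 h 52 min / OT 0 h 0 min.
Totals: regular 21 h 52 min, overtime 2 h 16 min.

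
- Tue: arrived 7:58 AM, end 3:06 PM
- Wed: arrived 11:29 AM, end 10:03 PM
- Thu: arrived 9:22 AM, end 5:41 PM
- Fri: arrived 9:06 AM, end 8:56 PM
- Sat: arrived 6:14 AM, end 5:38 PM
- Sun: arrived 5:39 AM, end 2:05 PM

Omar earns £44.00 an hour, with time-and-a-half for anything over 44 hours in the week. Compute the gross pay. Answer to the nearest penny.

Tue: 7:58 AM–3:06 PM = 7 h 8 min
Wed: 11:29 AM–10:03 PM = 10 h 34 min
Thu: 9:22 AM–5:41 PM = 8 h 19 min
Fri: 9:06 AM–8:56 PM = 11 h 50 min
Sat: 6:14 AM–5:38 PM = 11 h 24 min
Sun: 5:39 AM–2:05 PM = 8 h 26 min
Total worked: 57 h 41 min = 3461 min.
Regular 44 h 0 min = 2640 min at £44.00/h; overtime 13 h 41 min = 821 min at £66.00/h.
Pay = (2640 × £44.00 + 821 × £66.00) ÷ 60 = £2839.10.

£2839.10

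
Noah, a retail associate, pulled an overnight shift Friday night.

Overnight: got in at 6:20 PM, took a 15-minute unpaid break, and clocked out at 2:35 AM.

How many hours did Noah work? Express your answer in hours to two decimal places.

8.00 hours

Overnight: 6:20 PM → midnight = 5 h 40 min; midnight → 2:35 AM = 2 h 35 min; span 8 h 15 min; less 15 min break → 8 h 0 min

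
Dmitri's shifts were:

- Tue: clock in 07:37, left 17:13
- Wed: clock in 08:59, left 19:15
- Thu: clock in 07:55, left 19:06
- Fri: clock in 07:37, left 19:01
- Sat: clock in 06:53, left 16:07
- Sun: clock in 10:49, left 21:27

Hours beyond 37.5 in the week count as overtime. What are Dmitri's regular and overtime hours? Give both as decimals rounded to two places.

Tue: 07:37–17:13 = 9 h 36 min
Wed: 08:59–19:15 = 10 h 16 min
Thu: 07:55–19:06 = 11 h 11 min
Fri: 07:37–19:01 = 11 h 24 min
Sat: 06:53–16:07 = 9 h 14 min
Sun: 10:49–21:27 = 10 h 38 min
Total worked: 62 h 19 min = 62.32 h.
Threshold 37.5 h → overtime 24 h 49 min, regular 37 h 30 min.

Regular 37.50 hours, overtime 24.82 hours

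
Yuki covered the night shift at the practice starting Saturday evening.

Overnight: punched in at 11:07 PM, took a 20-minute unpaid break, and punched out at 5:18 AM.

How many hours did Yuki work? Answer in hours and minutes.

Overnight: 11:07 PM → midnight = 0 h 53 min; midnight → 5:18 AM = 5 h 18 min; span 6 h 11 min; less 20 min break → 5 h 51 min

5 h 51 min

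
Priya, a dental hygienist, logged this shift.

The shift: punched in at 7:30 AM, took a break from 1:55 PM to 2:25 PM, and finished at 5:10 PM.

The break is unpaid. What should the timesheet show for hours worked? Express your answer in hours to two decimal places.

9.17 hours

The shift: 7:30 AM–5:10 PM = 9 h 40 min; less 30 min break → 9 h 10 min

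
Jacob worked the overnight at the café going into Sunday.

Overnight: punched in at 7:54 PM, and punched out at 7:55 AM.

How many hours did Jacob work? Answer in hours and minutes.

12 h 1 min

Overnight: 7:54 PM → midnight = 4 h 6 min; midnight → 7:55 AM = 7 h 55 min; span 12 h 1 min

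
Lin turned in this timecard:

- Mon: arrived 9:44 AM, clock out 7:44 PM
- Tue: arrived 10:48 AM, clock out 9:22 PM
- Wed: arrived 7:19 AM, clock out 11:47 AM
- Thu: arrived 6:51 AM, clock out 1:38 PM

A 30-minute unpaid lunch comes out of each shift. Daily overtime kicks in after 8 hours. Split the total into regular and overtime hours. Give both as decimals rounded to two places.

Mon: 9:44 AM–7:44 PM = 10 h 0 min; less 30 min break → 9 h 30 min
Tue: 10:48 AM–9:22 PM = 10 h 34 min; less 30 min break → 10 h 4 min
Wed: 7:19 AM–11:47 AM = 4 h 28 min; less 30 min break → 3 h 58 min
Thu: 6:51 AM–1:38 PM = 6 h 47 min; less 30 min break → 6 h 17 min
Mon reg 8 h 0 min / OT 1 h 30 min; Tue reg 8 h 0 min / OT 2 h 4 min; Wed reg 3 h 58 min / OT 0 h 0 min; Thu reg 6 h 17 min / OT 0 h 0 min.
Totals: regular 26 h 15 min, overtime 3 h 34 min.

Regular 26.25 hours, overtime 3.57 hours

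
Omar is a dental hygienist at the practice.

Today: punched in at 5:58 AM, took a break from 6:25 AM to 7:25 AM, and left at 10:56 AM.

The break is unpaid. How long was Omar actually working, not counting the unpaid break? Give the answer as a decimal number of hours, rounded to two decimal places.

3.97 hours

Today: 5:58 AM–10:56 AM = 4 h 58 min; less 60 min break → 3 h 58 min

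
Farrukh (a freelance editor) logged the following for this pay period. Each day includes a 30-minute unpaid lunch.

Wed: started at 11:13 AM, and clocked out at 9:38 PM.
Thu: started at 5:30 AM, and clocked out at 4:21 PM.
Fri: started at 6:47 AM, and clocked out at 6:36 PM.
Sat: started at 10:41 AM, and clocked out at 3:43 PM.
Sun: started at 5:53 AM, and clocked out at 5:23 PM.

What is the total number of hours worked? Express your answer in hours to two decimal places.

47.12 hours

Wed: 11:13 AM–9:38 PM = 10 h 25 min; less 30 min break → 9 h 55 min
Thu: 5:30 AM–4:21 PM = 10 h 51 min; less 30 min break → 10 h 21 min
Fri: 6:47 AM–6:36 PM = 11 h 49 min; less 30 min break → 11 h 19 min
Sat: 10:41 AM–3:43 PM = 5 h 2 min; less 30 min break → 4 h 32 min
Sun: 5:53 AM–5:23 PM = 11 h 30 min; less 30 min break → 11 h 0 min
Total: 9 h 55 min + 10 h 21 min + 11 h 19 min + 4 h 32 min + 11 h 0 min = 47 h 7 min.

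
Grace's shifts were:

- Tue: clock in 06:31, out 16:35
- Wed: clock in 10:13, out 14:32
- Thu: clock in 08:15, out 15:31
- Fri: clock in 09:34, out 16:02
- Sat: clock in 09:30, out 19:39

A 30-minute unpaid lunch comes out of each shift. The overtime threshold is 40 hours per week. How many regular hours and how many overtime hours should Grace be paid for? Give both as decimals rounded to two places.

Regular 35.77 hours, overtime 0.00 hours

Tue: 06:31–16:35 = 10 h 4 min; less 30 min break → 9 h 34 min
Wed: 10:13–14:32 = 4 h 19 min; less 30 min break → 3 h 49 min
Thu: 08:15–15:31 = 7 h 16 min; less 30 min break → 6 h 46 min
Fri: 09:34–16:02 = 6 h 28 min; less 30 min break → 5 h 58 min
Sat: 09:30–19:39 = 10 h 9 min; less 30 min break → 9 h 39 min
Total worked: 35 h 46 min = 35.77 h.
Threshold 40 h → overtime 0 h 0 min, regular 35 h 46 min.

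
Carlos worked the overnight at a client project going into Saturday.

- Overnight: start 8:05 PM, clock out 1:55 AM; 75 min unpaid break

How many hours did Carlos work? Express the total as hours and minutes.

4 h 35 min

Overnight: 8:05 PM → midnight = 3 h 55 min; midnight → 1:55 AM = 1 h 55 min; span 5 h 50 min; less 75 min break → 4 h 35 min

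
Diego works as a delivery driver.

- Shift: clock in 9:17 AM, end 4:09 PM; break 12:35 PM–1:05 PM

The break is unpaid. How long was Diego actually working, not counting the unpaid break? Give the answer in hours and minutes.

6 h 22 min

Shift: 9:17 AM–4:09 PM = 6 h 52 min; less 30 min break → 6 h 22 min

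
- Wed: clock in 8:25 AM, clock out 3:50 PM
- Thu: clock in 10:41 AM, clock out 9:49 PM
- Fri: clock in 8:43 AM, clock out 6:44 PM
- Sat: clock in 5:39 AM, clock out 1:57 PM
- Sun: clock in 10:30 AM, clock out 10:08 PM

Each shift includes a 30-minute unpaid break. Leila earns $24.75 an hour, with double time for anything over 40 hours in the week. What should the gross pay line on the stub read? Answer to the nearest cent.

Wed: 8:25 AM–3:50 PM = 7 h 25 min; less 30 min break → 6 h 55 min
Thu: 10:41 AM–9:49 PM = 11 h 8 min; less 30 min break → 10 h 38 min
Fri: 8:43 AM–6:44 PM = 10 h 1 min; less 30 min break → 9 h 31 min
Sat: 5:39 AM–1:57 PM = 8 h 18 min; less 30 min break → 7 h 48 min
Sun: 10:30 AM–10:08 PM = 11 h 38 min; less 30 min break → 11 h 8 min
Total worked: 46 h 0 min = 2760 min.
Regular 40 h 0 min = 2400 min at $24.75/h; overtime 6 h 0 min = 360 min at $49.50/h.
Pay = (2400 × $24.75 + 360 × $49.50) ÷ 60 = $1287.00.

$1287.00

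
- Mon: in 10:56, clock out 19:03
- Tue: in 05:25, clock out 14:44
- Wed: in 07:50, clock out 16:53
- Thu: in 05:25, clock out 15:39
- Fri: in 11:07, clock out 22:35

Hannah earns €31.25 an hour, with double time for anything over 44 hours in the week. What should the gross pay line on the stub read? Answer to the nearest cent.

Mon: 10:56–19:03 = 8 h 7 min
Tue: 05:25–14:44 = 9 h 19 min
Wed: 07:50–16:53 = 9 h 3 min
Thu: 05:25–15:39 = 10 h 14 min
Fri: 11:07–22:35 = 11 h 28 min
Total worked: 48 h 11 min = 2891 min.
Regular 44 h 0 min = 2640 min at €31.25/h; overtime 4 h 11 min = 251 min at €62.50/h.
Pay = (2640 × €31.25 + 251 × €62.50) ÷ 60 = €1636.46.

€1636.46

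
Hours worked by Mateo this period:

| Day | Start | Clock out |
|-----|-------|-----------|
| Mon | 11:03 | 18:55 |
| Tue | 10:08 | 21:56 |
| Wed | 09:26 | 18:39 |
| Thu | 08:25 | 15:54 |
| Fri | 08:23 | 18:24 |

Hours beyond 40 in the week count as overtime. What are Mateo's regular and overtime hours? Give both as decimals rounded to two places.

Regular 40.00 hours, overtime 6.38 hours

Mon: 11:03–18:55 = 7 h 52 min
Tue: 10:08–21:56 = 11 h 48 min
Wed: 09:26–18:39 = 9 h 13 min
Thu: 08:25–15:54 = 7 h 29 min
Fri: 08:23–18:24 = 10 h 1 min
Total worked: 46 h 23 min = 46.38 h.
Threshold 40 h → overtime 6 h 23 min, regular 40 h 0 min.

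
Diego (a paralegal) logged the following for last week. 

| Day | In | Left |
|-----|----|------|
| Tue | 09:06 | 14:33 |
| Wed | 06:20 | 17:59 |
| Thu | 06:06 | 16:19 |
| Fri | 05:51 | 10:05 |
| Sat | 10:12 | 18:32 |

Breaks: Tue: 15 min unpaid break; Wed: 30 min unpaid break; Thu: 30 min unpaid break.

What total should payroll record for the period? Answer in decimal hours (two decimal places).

Tue: 09:06–14:33 = 5 h 27 min; less 15 min break → 5 h 12 min
Wed: 06:20–17:59 = 11 h 39 min; less 30 min break → 11 h 9 min
Thu: 06:06–16:19 = 10 h 13 min; less 30 min break → 9 h 43 min
Fri: 05:51–10:05 = 4 h 14 min
Sat: 10:12–18:32 = 8 h 20 min
Total: 5 h 12 min + 11 h 9 min + 9 h 43 min + 4 h 14 min + 8 h 20 min = 38 h 38 min.

38.63 hours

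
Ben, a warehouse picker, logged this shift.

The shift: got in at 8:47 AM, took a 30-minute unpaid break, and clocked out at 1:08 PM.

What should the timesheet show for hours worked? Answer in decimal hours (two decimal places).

3.85 hours

The shift: 8:47 AM–1:08 PM = 4 h 21 min; less 30 min break → 3 h 51 min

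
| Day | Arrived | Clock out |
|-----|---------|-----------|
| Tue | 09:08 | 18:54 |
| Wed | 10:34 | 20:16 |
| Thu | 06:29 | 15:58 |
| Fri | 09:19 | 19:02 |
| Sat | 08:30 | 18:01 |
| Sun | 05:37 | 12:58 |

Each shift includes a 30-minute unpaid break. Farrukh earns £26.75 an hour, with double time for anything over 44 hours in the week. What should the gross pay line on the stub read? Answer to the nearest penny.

£1633.53

Tue: 09:08–18:54 = 9 h 46 min; less 30 min break → 9 h 16 min
Wed: 10:34–20:16 = 9 h 42 min; less 30 min break → 9 h 12 min
Thu: 06:29–15:58 = 9 h 29 min; less 30 min break → 8 h 59 min
Fri: 09:19–19:02 = 9 h 43 min; less 30 min break → 9 h 13 min
Sat: 08:30–18:01 = 9 h 31 min; less 30 min break → 9 h 1 min
Sun: 05:37–12:58 = 7 h 21 min; less 30 min break → 6 h 51 min
Total worked: 52 h 32 min = 3152 min.
Regular 44 h 0 min = 2640 min at £26.75/h; overtime 8 h 32 min = 512 min at £53.50/h.
Pay = (2640 × £26.75 + 512 × £53.50) ÷ 60 = £1633.53.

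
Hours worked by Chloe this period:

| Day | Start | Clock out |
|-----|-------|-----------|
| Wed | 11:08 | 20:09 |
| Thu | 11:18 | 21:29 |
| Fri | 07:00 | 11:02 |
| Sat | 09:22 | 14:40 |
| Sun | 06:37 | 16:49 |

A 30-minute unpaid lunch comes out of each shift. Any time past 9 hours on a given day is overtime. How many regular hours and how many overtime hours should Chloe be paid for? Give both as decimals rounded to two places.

Wed: 11:08–20:09 = 9 h 1 min; less 30 min break → 8 h 31 min
Thu: 11:18–21:29 = 10 h 11 min; less 30 min break → 9 h 41 min
Fri: 07:00–11:02 = 4 h 2 min; less 30 min break → 3 h 32 min
Sat: 09:22–14:40 = 5 h 18 min; less 30 min break → 4 h 48 min
Sun: 06:37–16:49 = 10 h 12 min; less 30 min break → 9 h 42 min
Wed reg 8 h 31 min / OT 0 h 0 min; Thu reg 9 h 0 min / OT 0 h 41 min; Fri reg 3 h 32 min / OT 0 h 0 min; Sat reg 4 h 48 min / OT 0 h 0 min; Sun reg 9 h 0 min / OT 0 h 42 min.
Totals: regular 34 h 51 min, overtime 1 h 23 min.

Regular 34.85 hours, overtime 1.38 hours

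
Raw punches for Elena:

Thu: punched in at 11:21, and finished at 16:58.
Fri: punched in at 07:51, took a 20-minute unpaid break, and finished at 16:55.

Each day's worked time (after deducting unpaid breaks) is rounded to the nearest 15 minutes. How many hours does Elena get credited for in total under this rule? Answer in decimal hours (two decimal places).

Thu: 11:21–16:58 = 5 h 37 min → rounds to 5 h 30 min
Fri: 07:51–16:55 = 9 h 4 min − 20 min = 8 h 44 min → rounds to 8 h 45 min
Total credited: 14 h 15 min.

14.25 hours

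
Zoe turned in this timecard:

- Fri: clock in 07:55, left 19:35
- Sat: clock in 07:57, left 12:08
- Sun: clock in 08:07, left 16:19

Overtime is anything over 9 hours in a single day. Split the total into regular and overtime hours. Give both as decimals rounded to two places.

Regular 21.38 hours, overtime 2.67 hours

Fri: 07:55–19:35 = 11 h 40 min
Sat: 07:57–12:08 = 4 h 11 min
Sun: 08:07–16:19 = 8 h 12 min
Fri reg 9 h 0 min / OT 2 h 40 min; Sat reg 4 h 11 min / OT 0 h 0 min; Sun reg 8 h 12 min / OT 0 h 0 min.
Totals: regular 21 h 23 min, overtime 2 h 40 min.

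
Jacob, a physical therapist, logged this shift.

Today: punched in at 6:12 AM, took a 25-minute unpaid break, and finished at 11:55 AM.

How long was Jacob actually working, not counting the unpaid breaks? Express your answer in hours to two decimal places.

5.30 hours

Today: 6:12 AM–11:55 AM = 5 h 43 min; less 25 min break → 5 h 18 min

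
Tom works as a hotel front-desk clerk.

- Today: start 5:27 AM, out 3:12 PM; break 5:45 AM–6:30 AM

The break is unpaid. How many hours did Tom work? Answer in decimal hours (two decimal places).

9.00 hours

Today: 5:27 AM–3:12 PM = 9 h 45 min; less 45 min break → 9 h 0 min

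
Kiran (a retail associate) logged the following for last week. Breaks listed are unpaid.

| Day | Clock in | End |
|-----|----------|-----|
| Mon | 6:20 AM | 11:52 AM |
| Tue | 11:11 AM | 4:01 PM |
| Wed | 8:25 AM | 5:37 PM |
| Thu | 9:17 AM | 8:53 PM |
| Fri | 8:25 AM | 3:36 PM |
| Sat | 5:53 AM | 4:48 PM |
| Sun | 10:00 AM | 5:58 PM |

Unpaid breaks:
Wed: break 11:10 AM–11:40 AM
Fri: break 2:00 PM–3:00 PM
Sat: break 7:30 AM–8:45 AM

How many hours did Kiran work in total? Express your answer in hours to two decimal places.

Mon: 6:20 AM–11:52 AM = 5 h 32 min
Tue: 11:11 AM–4:01 PM = 4 h 50 min
Wed: 8:25 AM–5:37 PM = 9 h 12 min; less 30 min break → 8 h 42 min
Thu: 9:17 AM–8:53 PM = 11 h 36 min
Fri: 8:25 AM–3:36 PM = 7 h 11 min; less 60 min break → 6 h 11 min
Sat: 5:53 AM–4:48 PM = 10 h 55 min; less 75 min break → 9 h 40 min
Sun: 10:00 AM–5:58 PM = 7 h 58 min
Total: 5 h 32 min + 4 h 50 min + 8 h 42 min + 11 h 36 min + 6 h 11 min + 9 h 40 min + 7 h 58 min = 54 h 29 min.

54.48 hours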